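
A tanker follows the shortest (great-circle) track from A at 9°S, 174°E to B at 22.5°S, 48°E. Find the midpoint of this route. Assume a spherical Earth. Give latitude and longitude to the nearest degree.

≈ 32°S, 115°E

Write both endpoints as unit vectors p₁, p₂ with components (cos φ cos λ, cos φ sin λ, sin φ).
The central angle between the endpoints is δ = arccos(p₁·p₂) ≈ 2.067 rad (118.5°).
Interpolate at f = 1/2 with slerp weights a = sin((1−f)δ)/sin δ ≈ 0.977, b = sin(fδ)/sin δ ≈ 0.977.
p = a·p₁ + b·p₂ ≈ (-0.356, 0.772, -0.527); φ = arcsin(p_z) ≈ -31.79°, λ = atan2(p_y, p_x) ≈ 114.75°.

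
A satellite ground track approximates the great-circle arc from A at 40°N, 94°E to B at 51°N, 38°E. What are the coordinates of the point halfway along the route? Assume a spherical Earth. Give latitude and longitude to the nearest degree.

≈ 49°N, 69°E

From cos δ = sin φ₁ sin φ₂ + cos φ₁ cos φ₂ cos Δλ, the central angle is δ ≈ 0.693 rad (39.7°).
Interpolate at f = 1/2 with slerp weights a = sin((1−f)δ)/sin δ ≈ 0.532, b = sin(fδ)/sin δ ≈ 0.532.
p = a·p₁ + b·p₂ ≈ (0.235, 0.612, 0.755); φ = arcsin(p_z) ≈ 49.01°, λ = atan2(p_y, p_x) ≈ 68.98°.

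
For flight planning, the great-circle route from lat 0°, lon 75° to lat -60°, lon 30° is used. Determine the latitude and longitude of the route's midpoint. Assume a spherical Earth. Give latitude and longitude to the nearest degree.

Convert each endpoint to a unit vector on the sphere (x = cos φ cos λ, y = cos φ sin λ, z = sin φ).
The central angle between the endpoints is δ = arccos(p₁·p₂) ≈ 1.209 rad (69.3°).
Interpolate at f = 1/2 with slerp weights a = sin((1−f)δ)/sin δ ≈ 0.608, b = sin(fδ)/sin δ ≈ 0.608.
p = a·p₁ + b·p₂ ≈ (0.420, 0.739, -0.526); φ = arcsin(p_z) ≈ -31.76°, λ = atan2(p_y, p_x) ≈ 60.36°.

≈ lat -32°, lon 60°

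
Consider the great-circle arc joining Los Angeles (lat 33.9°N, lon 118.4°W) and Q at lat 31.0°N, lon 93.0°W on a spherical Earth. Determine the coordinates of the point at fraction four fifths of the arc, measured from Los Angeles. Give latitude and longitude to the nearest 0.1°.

The haversine formula gives a central angle δ ≈ 0.377 rad (21.6°) between the endpoints.
Interpolate at f = 4/5 with slerp weights a = sin((1−f)δ)/sin δ ≈ 0.205, b = sin(fδ)/sin δ ≈ 0.807.
p = a·p₁ + b·p₂ ≈ (-0.117, -0.840, 0.530); φ = arcsin(p_z) ≈ 31.99°, λ = atan2(p_y, p_x) ≈ -97.93°.

≈ lat 32.0°N, lon 97.9°W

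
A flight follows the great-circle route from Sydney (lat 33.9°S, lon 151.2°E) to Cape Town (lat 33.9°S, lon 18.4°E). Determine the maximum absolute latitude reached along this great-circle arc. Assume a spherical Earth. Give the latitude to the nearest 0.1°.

The great circle lies in the plane with unit normal n̂ = (p₁ × p₂)/|p₁ × p₂|.
Here n̂_z ≈ -0.512; the vertex latitude is φ_max = arccos|n̂_z| ≈ 59.2°.

≈ 59.2°S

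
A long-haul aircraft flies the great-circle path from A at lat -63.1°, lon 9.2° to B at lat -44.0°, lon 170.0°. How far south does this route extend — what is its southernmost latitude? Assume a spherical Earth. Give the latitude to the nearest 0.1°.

≈ -83.5°

The great circle lies in the plane with unit normal n̂ = (p₁ × p₂)/|p₁ × p₂|.
Here n̂_z ≈ +0.113; the vertex latitude is φ_max = arccos|n̂_z| ≈ 83.5°.
Check via Clairaut: cos φ_max = |cos φ₁| · sin C = cos(63.1°)·sin(165.6°) ≈ 0.113, again giving ≈ 83.5°.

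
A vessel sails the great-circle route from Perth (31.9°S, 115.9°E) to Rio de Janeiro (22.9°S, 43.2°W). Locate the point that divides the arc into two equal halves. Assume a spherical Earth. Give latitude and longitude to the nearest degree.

Write both endpoints as unit vectors p₁, p₂ with components (cos φ cos λ, cos φ sin λ, sin φ).
The central angle between the endpoints is δ = arccos(p₁·p₂) ≈ 2.123 rad (121.7°).
Interpolate at f = 1/2 with slerp weights a = sin((1−f)δ)/sin δ ≈ 1.026, b = sin(fδ)/sin δ ≈ 1.026.
p = a·p₁ + b·p₂ ≈ (0.308, 0.137, -0.941); φ = arcsin(p_z) ≈ -70.28°, λ = atan2(p_y, p_x) ≈ 23.88°.

≈ (70°S, 24°E)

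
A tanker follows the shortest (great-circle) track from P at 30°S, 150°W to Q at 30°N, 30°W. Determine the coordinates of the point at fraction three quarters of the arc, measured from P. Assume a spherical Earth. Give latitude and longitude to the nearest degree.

≈ 17°N, 62°W

The haversine formula gives a central angle δ ≈ 2.246 rad (128.7°) between the endpoints.
Interpolate at f = 3/4 with slerp weights a = sin((1−f)δ)/sin δ ≈ 0.682, b = sin(fδ)/sin δ ≈ 1.273.
p = a·p₁ + b·p₂ ≈ (0.443, -0.846, 0.295); φ = arcsin(p_z) ≈ 17.18°, λ = atan2(p_y, p_x) ≈ -62.37°.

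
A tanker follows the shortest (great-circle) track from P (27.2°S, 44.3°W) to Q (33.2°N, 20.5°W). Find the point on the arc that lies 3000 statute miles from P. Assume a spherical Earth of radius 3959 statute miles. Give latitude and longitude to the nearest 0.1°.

≈ (13.6°N, 29.0°W)

The haversine formula gives a central angle δ ≈ 1.126 rad (64.5°) between the endpoints. The total great-circle distance is δ·R ≈ 1.126 × 3959 ≈ 4456 mi, so the target fraction is f = 3000/4456 ≈ 0.673.
Interpolate at f ≈ 0.673 with slerp weights a = sin((1−f)δ)/sin δ ≈ 0.398, b = sin(fδ)/sin δ ≈ 0.762.
p = a·p₁ + b·p₂ ≈ (0.850, -0.471, 0.235); φ = arcsin(p_z) ≈ 13.58°, λ = atan2(p_y, p_x) ≈ -28.96°.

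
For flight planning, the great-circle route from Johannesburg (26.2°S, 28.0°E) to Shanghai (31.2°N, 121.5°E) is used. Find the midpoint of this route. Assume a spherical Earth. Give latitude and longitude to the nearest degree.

≈ (4°N, 73°E)

From cos δ = sin φ₁ sin φ₂ + cos φ₁ cos φ₂ cos Δλ, the central angle is δ ≈ 1.850 rad (106.0°).
Interpolate at f = 1/2 with slerp weights a = sin((1−f)δ)/sin δ ≈ 0.831, b = sin(fδ)/sin δ ≈ 0.831.
p = a·p₁ + b·p₂ ≈ (0.287, 0.956, 0.064); φ = arcsin(p_z) ≈ 3.64°, λ = atan2(p_y, p_x) ≈ 73.29°.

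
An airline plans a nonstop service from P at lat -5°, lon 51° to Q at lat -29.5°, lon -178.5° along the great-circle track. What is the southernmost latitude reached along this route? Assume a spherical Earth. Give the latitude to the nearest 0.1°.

The great circle lies in the plane with unit normal n̂ = (p₁ × p₂)/|p₁ × p₂|.
Here n̂_z ≈ +0.772; the vertex latitude is φ_max = arccos|n̂_z| ≈ 39.5°.

≈ -39.5°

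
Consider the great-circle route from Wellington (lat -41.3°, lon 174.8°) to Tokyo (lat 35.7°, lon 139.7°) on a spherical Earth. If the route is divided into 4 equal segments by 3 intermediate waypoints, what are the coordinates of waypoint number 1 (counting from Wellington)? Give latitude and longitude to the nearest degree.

Convert each endpoint to a unit vector on the sphere (x = cos φ cos λ, y = cos φ sin λ, z = sin φ).
The central angle between the endpoints is δ = arccos(p₁·p₂) ≈ 1.457 rad (83.5°).
Interpolate at f = 1/4 with slerp weights a = sin((1−f)δ)/sin δ ≈ 0.894, b = sin(fδ)/sin δ ≈ 0.358.
p = a·p₁ + b·p₂ ≈ (-0.891, 0.249, -0.381); φ = arcsin(p_z) ≈ -22.37°, λ = atan2(p_y, p_x) ≈ 164.37°.

≈ lat -22°, lon 164°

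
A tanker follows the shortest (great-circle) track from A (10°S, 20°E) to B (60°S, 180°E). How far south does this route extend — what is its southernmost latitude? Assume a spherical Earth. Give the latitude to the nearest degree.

≈ 80°S

The great circle lies in the plane with unit normal n̂ = (p₁ × p₂)/|p₁ × p₂|.
Here n̂_z ≈ +0.177; the vertex latitude is φ_max = arccos|n̂_z| ≈ 79.8°.
Check via Clairaut: cos φ_max = |cos φ₁| · sin C = cos(10.0°)·sin(169.6°) ≈ 0.177, again giving ≈ 79.8°.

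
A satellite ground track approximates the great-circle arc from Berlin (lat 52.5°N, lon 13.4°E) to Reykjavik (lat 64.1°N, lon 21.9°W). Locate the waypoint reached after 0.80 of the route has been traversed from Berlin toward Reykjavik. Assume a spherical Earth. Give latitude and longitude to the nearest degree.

≈ lat 63°N, lon 13°W

The haversine formula gives a central angle δ ≈ 0.375 rad (21.5°) between the endpoints.
Interpolate at f = 0.80 with slerp weights a = sin((1−f)δ)/sin δ ≈ 0.205, b = sin(fδ)/sin δ ≈ 0.807.
p = a·p₁ + b·p₂ ≈ (0.448, -0.103, 0.888); φ = arcsin(p_z) ≈ 62.63°, λ = atan2(p_y, p_x) ≈ -12.89°.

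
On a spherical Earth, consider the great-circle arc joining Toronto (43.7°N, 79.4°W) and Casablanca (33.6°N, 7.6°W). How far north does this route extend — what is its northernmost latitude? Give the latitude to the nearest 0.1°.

The great circle lies in the plane with unit normal n̂ = (p₁ × p₂)/|p₁ × p₂|.
Here n̂_z ≈ +0.696; the vertex latitude is φ_max = arccos|n̂_z| ≈ 45.9°.
Check via Clairaut: cos φ_max = |cos φ₁| · sin C = cos(43.7°)·sin(74.4°) ≈ 0.696, again giving ≈ 45.9°.

≈ 45.9°N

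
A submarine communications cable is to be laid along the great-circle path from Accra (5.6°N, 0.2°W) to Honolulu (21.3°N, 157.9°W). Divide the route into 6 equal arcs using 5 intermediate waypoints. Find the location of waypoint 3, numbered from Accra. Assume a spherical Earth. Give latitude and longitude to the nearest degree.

≈ 51°N, 70°W

Convert each endpoint to a unit vector on the sphere (x = cos φ cos λ, y = cos φ sin λ, z = sin φ).
The central angle between the endpoints is δ = arccos(p₁·p₂) ≈ 2.536 rad (145.3°).
Interpolate at f = 3/6 with slerp weights a = sin((1−f)δ)/sin δ ≈ 1.678, b = sin(fδ)/sin δ ≈ 1.678.
p = a·p₁ + b·p₂ ≈ (0.221, -0.594, 0.773); φ = arcsin(p_z) ≈ 50.65°, λ = atan2(p_y, p_x) ≈ -69.55°.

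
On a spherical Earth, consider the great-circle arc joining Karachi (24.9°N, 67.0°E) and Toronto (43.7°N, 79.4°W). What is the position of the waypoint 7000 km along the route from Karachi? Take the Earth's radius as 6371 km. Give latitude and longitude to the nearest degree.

From cos δ = sin φ₁ sin φ₂ + cos φ₁ cos φ₂ cos Δλ, the central angle is δ ≈ 1.829 rad (104.8°). The total great-circle distance is δ·R ≈ 1.829 × 6371 ≈ 11652 km, so the target fraction is f = 7000/11652 ≈ 0.601.
Interpolate at f ≈ 0.601 with slerp weights a = sin((1−f)δ)/sin δ ≈ 0.690, b = sin(fδ)/sin δ ≈ 0.921.
p = a·p₁ + b·p₂ ≈ (0.367, -0.079, 0.927); φ = arcsin(p_z) ≈ 67.96°, λ = atan2(p_y, p_x) ≈ -12.08°.

≈ 68°N, 12°W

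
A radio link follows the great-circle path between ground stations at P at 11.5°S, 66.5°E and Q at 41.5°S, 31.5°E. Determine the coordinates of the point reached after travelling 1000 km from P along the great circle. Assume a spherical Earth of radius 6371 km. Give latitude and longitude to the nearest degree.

≈ 18°S, 61°E

Convert each endpoint to a unit vector on the sphere (x = cos φ cos λ, y = cos φ sin λ, z = sin φ).
The central angle between the endpoints is δ = arccos(p₁·p₂) ≈ 0.748 rad (42.8°). The total great-circle distance is δ·R ≈ 0.748 × 6371 ≈ 4763 km, so the target fraction is f = 1000/4763 ≈ 0.210.
Interpolate at f ≈ 0.210 with slerp weights a = sin((1−f)δ)/sin δ ≈ 0.819, b = sin(fδ)/sin δ ≈ 0.230.
p = a·p₁ + b·p₂ ≈ (0.467, 0.826, -0.316); φ = arcsin(p_z) ≈ -18.40°, λ = atan2(p_y, p_x) ≈ 60.53°.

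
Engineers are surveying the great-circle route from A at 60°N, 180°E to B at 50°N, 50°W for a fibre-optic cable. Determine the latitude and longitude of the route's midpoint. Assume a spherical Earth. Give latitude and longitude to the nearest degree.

≈ 73°N, 100°W

Convert each endpoint to a unit vector on the sphere (x = cos φ cos λ, y = cos φ sin λ, z = sin φ).
The central angle between the endpoints is δ = arccos(p₁·p₂) ≈ 1.096 rad (62.8°).
Interpolate at f = 1/2 with slerp weights a = sin((1−f)δ)/sin δ ≈ 0.586, b = sin(fδ)/sin δ ≈ 0.586.
p = a·p₁ + b·p₂ ≈ (-0.051, -0.288, 0.956); φ = arcsin(p_z) ≈ 72.97°, λ = atan2(p_y, p_x) ≈ -100.00°.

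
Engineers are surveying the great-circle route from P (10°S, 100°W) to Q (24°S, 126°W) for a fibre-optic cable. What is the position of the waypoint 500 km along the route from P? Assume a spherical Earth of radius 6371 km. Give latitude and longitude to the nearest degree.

Write both endpoints as unit vectors p₁, p₂ with components (cos φ cos λ, cos φ sin λ, sin φ).
The central angle between the endpoints is δ = arccos(p₁·p₂) ≈ 0.497 rad (28.4°). The total great-circle distance is δ·R ≈ 0.497 × 6371 ≈ 3163 km, so the target fraction is f = 500/3163 ≈ 0.158.
Interpolate at f ≈ 0.158 with slerp weights a = sin((1−f)δ)/sin δ ≈ 0.852, b = sin(fδ)/sin δ ≈ 0.165.
p = a·p₁ + b·p₂ ≈ (-0.234, -0.948, -0.215); φ = arcsin(p_z) ≈ -12.41°, λ = atan2(p_y, p_x) ≈ -103.87°.

≈ (12°S, 104°W)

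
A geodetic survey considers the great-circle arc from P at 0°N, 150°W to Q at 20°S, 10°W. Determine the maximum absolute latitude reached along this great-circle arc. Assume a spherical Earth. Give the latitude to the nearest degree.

The great circle lies in the plane with unit normal n̂ = (p₁ × p₂)/|p₁ × p₂|.
Here n̂_z ≈ +0.870; the vertex latitude is φ_max = arccos|n̂_z| ≈ 29.5°.

≈ 30°S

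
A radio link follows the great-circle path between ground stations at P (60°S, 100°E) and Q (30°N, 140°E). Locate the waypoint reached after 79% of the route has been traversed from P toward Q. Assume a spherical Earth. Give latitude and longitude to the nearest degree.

From cos δ = sin φ₁ sin φ₂ + cos φ₁ cos φ₂ cos Δλ, the central angle is δ ≈ 1.672 rad (95.8°).
Interpolate at f = 0.79 with slerp weights a = sin((1−f)δ)/sin δ ≈ 0.346, b = sin(fδ)/sin δ ≈ 0.974.
p = a·p₁ + b·p₂ ≈ (-0.676, 0.712, 0.188); φ = arcsin(p_z) ≈ 10.81°, λ = atan2(p_y, p_x) ≈ 133.50°.

≈ (11°N, 134°E)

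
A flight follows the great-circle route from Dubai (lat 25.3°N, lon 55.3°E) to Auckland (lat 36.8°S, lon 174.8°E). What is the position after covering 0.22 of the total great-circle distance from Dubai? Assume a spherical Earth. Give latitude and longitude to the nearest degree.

≈ lat 10°N, lon 80°E

Convert each endpoint to a unit vector on the sphere (x = cos φ cos λ, y = cos φ sin λ, z = sin φ).
The central angle between the endpoints is δ = arccos(p₁·p₂) ≈ 2.230 rad (127.8°).
Interpolate at f = 0.22 with slerp weights a = sin((1−f)δ)/sin δ ≈ 1.247, b = sin(fδ)/sin δ ≈ 0.596.
p = a·p₁ + b·p₂ ≈ (0.167, 0.970, 0.176); φ = arcsin(p_z) ≈ 10.13°, λ = atan2(p_y, p_x) ≈ 80.26°.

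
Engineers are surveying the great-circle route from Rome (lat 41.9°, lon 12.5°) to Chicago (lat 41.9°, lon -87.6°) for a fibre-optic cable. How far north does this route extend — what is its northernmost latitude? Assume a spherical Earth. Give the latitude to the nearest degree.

The great circle lies in the plane with unit normal n̂ = (p₁ × p₂)/|p₁ × p₂|.
Here n̂_z ≈ -0.582; the vertex latitude is φ_max = arccos|n̂_z| ≈ 54.4°.
Check via Clairaut: cos φ_max = |cos φ₁| · sin C = cos(41.9°)·sin(51.4°) ≈ 0.582, again giving ≈ 54.4°.

≈ 54°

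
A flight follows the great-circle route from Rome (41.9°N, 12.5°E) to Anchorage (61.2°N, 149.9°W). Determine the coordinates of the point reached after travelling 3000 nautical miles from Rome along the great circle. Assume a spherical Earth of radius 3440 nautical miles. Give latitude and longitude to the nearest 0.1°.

≈ 83.2°N, 90.6°W

Write both endpoints as unit vectors p₁, p₂ with components (cos φ cos λ, cos φ sin λ, sin φ).
The central angle between the endpoints is δ = arccos(p₁·p₂) ≈ 1.325 rad (75.9°). The total great-circle distance is δ·R ≈ 1.325 × 3440 ≈ 4558 nmi, so the target fraction is f = 3000/4558 ≈ 0.658.
Interpolate at f ≈ 0.658 with slerp weights a = sin((1−f)δ)/sin δ ≈ 0.451, b = sin(fδ)/sin δ ≈ 0.789.
p = a·p₁ + b·p₂ ≈ (-0.001, -0.118, 0.993); φ = arcsin(p_z) ≈ 83.22°, λ = atan2(p_y, p_x) ≈ -90.61°.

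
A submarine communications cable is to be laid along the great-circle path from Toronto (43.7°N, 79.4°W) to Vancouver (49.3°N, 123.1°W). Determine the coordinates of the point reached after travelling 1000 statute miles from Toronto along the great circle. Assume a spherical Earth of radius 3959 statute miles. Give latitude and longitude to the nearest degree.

≈ 48°N, 99°W

Write both endpoints as unit vectors p₁, p₂ with components (cos φ cos λ, cos φ sin λ, sin φ).
The central angle between the endpoints is δ = arccos(p₁·p₂) ≈ 0.526 rad (30.2°). The total great-circle distance is δ·R ≈ 0.526 × 3959 ≈ 2084 mi, so the target fraction is f = 1000/2084 ≈ 0.480.
Interpolate at f ≈ 0.480 with slerp weights a = sin((1−f)δ)/sin δ ≈ 0.538, b = sin(fδ)/sin δ ≈ 0.497.
p = a·p₁ + b·p₂ ≈ (-0.106, -0.654, 0.749); φ = arcsin(p_z) ≈ 48.50°, λ = atan2(p_y, p_x) ≈ -99.17°.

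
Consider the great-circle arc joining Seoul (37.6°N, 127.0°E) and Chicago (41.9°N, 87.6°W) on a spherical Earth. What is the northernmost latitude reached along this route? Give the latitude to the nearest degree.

The great circle lies in the plane with unit normal n̂ = (p₁ × p₂)/|p₁ × p₂|.
Here n̂_z ≈ +0.336; the vertex latitude is φ_max = arccos|n̂_z| ≈ 70.4°.
Check via Clairaut: cos φ_max = |cos φ₁| · sin C = cos(37.6°)·sin(25.1°) ≈ 0.336, again giving ≈ 70.4°.

≈ 70°N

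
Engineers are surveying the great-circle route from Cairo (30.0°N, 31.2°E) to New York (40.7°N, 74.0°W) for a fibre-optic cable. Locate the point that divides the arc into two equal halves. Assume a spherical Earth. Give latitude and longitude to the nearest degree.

From cos δ = sin φ₁ sin φ₂ + cos φ₁ cos φ₂ cos Δλ, the central angle is δ ≈ 1.416 rad (81.1°).
Interpolate at f = 1/2 with slerp weights a = sin((1−f)δ)/sin δ ≈ 0.658, b = sin(fδ)/sin δ ≈ 0.658.
p = a·p₁ + b·p₂ ≈ (0.625, -0.184, 0.758); φ = arcsin(p_z) ≈ 49.32°, λ = atan2(p_y, p_x) ≈ -16.43°.

≈ 49°N, 16°W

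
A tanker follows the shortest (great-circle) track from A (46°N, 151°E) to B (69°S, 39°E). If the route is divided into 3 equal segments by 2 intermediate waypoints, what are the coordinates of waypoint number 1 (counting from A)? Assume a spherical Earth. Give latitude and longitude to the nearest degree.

Write both endpoints as unit vectors p₁, p₂ with components (cos φ cos λ, cos φ sin λ, sin φ).
The central angle between the endpoints is δ = arccos(p₁·p₂) ≈ 2.442 rad (139.9°).
Interpolate at f = 1/3 with slerp weights a = sin((1−f)δ)/sin δ ≈ 1.550, b = sin(fδ)/sin δ ≈ 1.128.
p = a·p₁ + b·p₂ ≈ (-0.627, 0.776, 0.061); φ = arcsin(p_z) ≈ 3.52°, λ = atan2(p_y, p_x) ≈ 128.94°.

≈ (4°N, 129°E)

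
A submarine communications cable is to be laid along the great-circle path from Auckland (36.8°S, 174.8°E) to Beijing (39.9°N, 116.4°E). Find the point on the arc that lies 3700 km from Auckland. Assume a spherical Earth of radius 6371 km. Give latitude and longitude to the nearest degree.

Convert each endpoint to a unit vector on the sphere (x = cos φ cos λ, y = cos φ sin λ, z = sin φ).
The central angle between the endpoints is δ = arccos(p₁·p₂) ≈ 1.633 rad (93.6°). The total great-circle distance is δ·R ≈ 1.633 × 6371 ≈ 10405 km, so the target fraction is f = 3700/10405 ≈ 0.356.
Interpolate at f ≈ 0.356 with slerp weights a = sin((1−f)δ)/sin δ ≈ 0.870, b = sin(fδ)/sin δ ≈ 0.550.
p = a·p₁ + b·p₂ ≈ (-0.882, 0.441, -0.169); φ = arcsin(p_z) ≈ -9.71°, λ = atan2(p_y, p_x) ≈ 153.43°.

≈ 10°S, 153°E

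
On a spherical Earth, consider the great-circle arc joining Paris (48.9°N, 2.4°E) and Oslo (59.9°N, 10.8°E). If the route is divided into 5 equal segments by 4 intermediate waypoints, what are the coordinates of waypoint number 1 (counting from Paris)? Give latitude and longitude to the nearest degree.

≈ 51°N, 4°E

Write both endpoints as unit vectors p₁, p₂ with components (cos φ cos λ, cos φ sin λ, sin φ).
The central angle between the endpoints is δ = arccos(p₁·p₂) ≈ 0.210 rad (12.0°).
Interpolate at f = 1/5 with slerp weights a = sin((1−f)δ)/sin δ ≈ 0.802, b = sin(fδ)/sin δ ≈ 0.201.
p = a·p₁ + b·p₂ ≈ (0.626, 0.041, 0.779); φ = arcsin(p_z) ≈ 51.14°, λ = atan2(p_y, p_x) ≈ 3.75°.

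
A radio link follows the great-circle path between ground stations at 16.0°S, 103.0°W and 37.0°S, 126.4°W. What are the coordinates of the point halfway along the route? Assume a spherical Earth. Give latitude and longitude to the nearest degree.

Convert each endpoint to a unit vector on the sphere (x = cos φ cos λ, y = cos φ sin λ, z = sin φ).
The central angle between the endpoints is δ = arccos(p₁·p₂) ≈ 0.515 rad (29.5°).
Interpolate at f = 1/2 with slerp weights a = sin((1−f)δ)/sin δ ≈ 0.517, b = sin(fδ)/sin δ ≈ 0.517.
p = a·p₁ + b·p₂ ≈ (-0.357, -0.817, -0.454); φ = arcsin(p_z) ≈ -26.98°, λ = atan2(p_y, p_x) ≈ -113.60°.

≈ 27°S, 114°W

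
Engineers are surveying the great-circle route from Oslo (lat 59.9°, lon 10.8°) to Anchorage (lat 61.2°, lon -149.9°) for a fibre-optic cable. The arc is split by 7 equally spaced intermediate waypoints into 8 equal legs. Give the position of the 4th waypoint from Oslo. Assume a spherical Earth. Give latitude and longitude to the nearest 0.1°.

≈ lat 84.6°, lon -62.8°

Write both endpoints as unit vectors p₁, p₂ with components (cos φ cos λ, cos φ sin λ, sin φ).
The central angle between the endpoints is δ = arccos(p₁·p₂) ≈ 1.012 rad (58.0°).
Interpolate at f = 4/8 with slerp weights a = sin((1−f)δ)/sin δ ≈ 0.572, b = sin(fδ)/sin δ ≈ 0.572.
p = a·p₁ + b·p₂ ≈ (0.043, -0.084, 0.995); φ = arcsin(p_z) ≈ 84.56°, λ = atan2(p_y, p_x) ≈ -62.81°.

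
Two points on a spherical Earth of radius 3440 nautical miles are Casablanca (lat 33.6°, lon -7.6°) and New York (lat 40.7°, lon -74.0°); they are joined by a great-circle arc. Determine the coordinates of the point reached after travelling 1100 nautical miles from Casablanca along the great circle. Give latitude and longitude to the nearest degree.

From cos δ = sin φ₁ sin φ₂ + cos φ₁ cos φ₂ cos Δλ, the central angle is δ ≈ 0.910 rad (52.1°). The total great-circle distance is δ·R ≈ 0.910 × 3440 ≈ 3131 nmi, so the target fraction is f = 1100/3131 ≈ 0.351.
Interpolate at f ≈ 0.351 with slerp weights a = sin((1−f)δ)/sin δ ≈ 0.705, b = sin(fδ)/sin δ ≈ 0.398.
p = a·p₁ + b·p₂ ≈ (0.665, -0.368, 0.650); φ = arcsin(p_z) ≈ 40.52°, λ = atan2(p_y, p_x) ≈ -28.94°.

≈ lat 41°, lon -29°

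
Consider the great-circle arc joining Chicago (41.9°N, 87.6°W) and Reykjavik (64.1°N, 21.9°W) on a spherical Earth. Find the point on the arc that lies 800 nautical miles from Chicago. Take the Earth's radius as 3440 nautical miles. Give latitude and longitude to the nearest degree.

The haversine formula gives a central angle δ ≈ 0.746 rad (42.7°) between the endpoints. The total great-circle distance is δ·R ≈ 0.746 × 3440 ≈ 2566 nmi, so the target fraction is f = 800/2566 ≈ 0.312.
Interpolate at f ≈ 0.312 with slerp weights a = sin((1−f)δ)/sin δ ≈ 0.724, b = sin(fδ)/sin δ ≈ 0.340.
p = a·p₁ + b·p₂ ≈ (0.160, -0.593, 0.789); φ = arcsin(p_z) ≈ 52.07°, λ = atan2(p_y, p_x) ≈ -74.89°.

≈ 52°N, 75°W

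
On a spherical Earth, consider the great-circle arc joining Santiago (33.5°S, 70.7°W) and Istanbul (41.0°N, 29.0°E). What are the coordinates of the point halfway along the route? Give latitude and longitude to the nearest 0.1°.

≈ (5.8°N, 24.2°W)

Write both endpoints as unit vectors p₁, p₂ with components (cos φ cos λ, cos φ sin λ, sin φ).
The central angle between the endpoints is δ = arccos(p₁·p₂) ≈ 2.058 rad (117.9°).
Interpolate at f = 1/2 with slerp weights a = sin((1−f)δ)/sin δ ≈ 0.970, b = sin(fδ)/sin δ ≈ 0.970.
p = a·p₁ + b·p₂ ≈ (0.907, -0.408, 0.101); φ = arcsin(p_z) ≈ 5.79°, λ = atan2(p_y, p_x) ≈ -24.23°.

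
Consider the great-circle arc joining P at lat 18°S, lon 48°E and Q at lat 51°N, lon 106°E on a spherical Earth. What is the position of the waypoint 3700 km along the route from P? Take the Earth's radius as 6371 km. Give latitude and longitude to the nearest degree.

≈ lat 11°N, lon 65°E

From cos δ = sin φ₁ sin φ₂ + cos φ₁ cos φ₂ cos Δλ, the central angle is δ ≈ 1.494 rad (85.6°). The total great-circle distance is δ·R ≈ 1.494 × 6371 ≈ 9516 km, so the target fraction is f = 3700/9516 ≈ 0.389.
Interpolate at f ≈ 0.389 with slerp weights a = sin((1−f)δ)/sin δ ≈ 0.794, b = sin(fδ)/sin δ ≈ 0.550.
p = a·p₁ + b·p₂ ≈ (0.410, 0.894, 0.182); φ = arcsin(p_z) ≈ 10.51°, λ = atan2(p_y, p_x) ≈ 65.38°.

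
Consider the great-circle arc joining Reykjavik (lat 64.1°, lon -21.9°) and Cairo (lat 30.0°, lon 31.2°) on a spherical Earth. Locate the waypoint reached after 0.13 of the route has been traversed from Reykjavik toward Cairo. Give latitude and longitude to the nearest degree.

From cos δ = sin φ₁ sin φ₂ + cos φ₁ cos φ₂ cos Δλ, the central angle is δ ≈ 0.827 rad (47.4°).
Interpolate at f = 0.13 with slerp weights a = sin((1−f)δ)/sin δ ≈ 0.896, b = sin(fδ)/sin δ ≈ 0.146.
p = a·p₁ + b·p₂ ≈ (0.471, -0.080, 0.878); φ = arcsin(p_z) ≈ 61.46°, λ = atan2(p_y, p_x) ≈ -9.70°.

≈ lat 61°, lon -10°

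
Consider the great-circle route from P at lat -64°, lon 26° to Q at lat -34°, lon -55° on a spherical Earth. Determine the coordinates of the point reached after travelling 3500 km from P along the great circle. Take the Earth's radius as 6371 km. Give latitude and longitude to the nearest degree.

≈ lat -53°, lon -34°

From cos δ = sin φ₁ sin φ₂ + cos φ₁ cos φ₂ cos Δλ, the central angle is δ ≈ 0.977 rad (56.0°). The total great-circle distance is δ·R ≈ 0.977 × 6371 ≈ 6225 km, so the target fraction is f = 3500/6225 ≈ 0.562.
Interpolate at f ≈ 0.562 with slerp weights a = sin((1−f)δ)/sin δ ≈ 0.500, b = sin(fδ)/sin δ ≈ 0.630.
p = a·p₁ + b·p₂ ≈ (0.497, -0.332, -0.802); φ = arcsin(p_z) ≈ -53.33°, λ = atan2(p_y, p_x) ≈ -33.73°.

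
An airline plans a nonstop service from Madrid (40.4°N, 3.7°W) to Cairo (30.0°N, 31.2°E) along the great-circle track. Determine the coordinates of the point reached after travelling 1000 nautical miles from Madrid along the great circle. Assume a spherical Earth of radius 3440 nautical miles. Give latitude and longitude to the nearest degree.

≈ (36°N, 17°E)

Convert each endpoint to a unit vector on the sphere (x = cos φ cos λ, y = cos φ sin λ, z = sin φ).
The central angle between the endpoints is δ = arccos(p₁·p₂) ≈ 0.526 rad (30.1°). The total great-circle distance is δ·R ≈ 0.526 × 3440 ≈ 1808 nmi, so the target fraction is f = 1000/1808 ≈ 0.553.
Interpolate at f ≈ 0.553 with slerp weights a = sin((1−f)δ)/sin δ ≈ 0.464, b = sin(fδ)/sin δ ≈ 0.571.
p = a·p₁ + b·p₂ ≈ (0.776, 0.233, 0.586); φ = arcsin(p_z) ≈ 35.90°, λ = atan2(p_y, p_x) ≈ 16.75°.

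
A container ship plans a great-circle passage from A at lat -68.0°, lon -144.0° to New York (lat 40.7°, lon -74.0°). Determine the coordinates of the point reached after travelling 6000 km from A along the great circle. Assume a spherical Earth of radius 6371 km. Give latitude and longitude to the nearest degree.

≈ lat -22°, lon -98°

Convert each endpoint to a unit vector on the sphere (x = cos φ cos λ, y = cos φ sin λ, z = sin φ).
The central angle between the endpoints is δ = arccos(p₁·p₂) ≈ 2.103 rad (120.5°). The total great-circle distance is δ·R ≈ 2.103 × 6371 ≈ 13399 km, so the target fraction is f = 6000/13399 ≈ 0.448.
Interpolate at f ≈ 0.448 with slerp weights a = sin((1−f)δ)/sin δ ≈ 1.065, b = sin(fδ)/sin δ ≈ 0.938.
p = a·p₁ + b·p₂ ≈ (-0.127, -0.918, -0.375); φ = arcsin(p_z) ≈ -22.03°, λ = atan2(p_y, p_x) ≈ -97.85°.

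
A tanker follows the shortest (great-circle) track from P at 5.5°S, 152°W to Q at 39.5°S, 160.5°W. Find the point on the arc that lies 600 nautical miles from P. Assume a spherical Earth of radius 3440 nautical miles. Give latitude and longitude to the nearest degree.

≈ 15°S, 154°W

Write both endpoints as unit vectors p₁, p₂ with components (cos φ cos λ, cos φ sin λ, sin φ).
The central angle between the endpoints is δ = arccos(p₁·p₂) ≈ 0.608 rad (34.9°). The total great-circle distance is δ·R ≈ 0.608 × 3440 ≈ 2093 nmi, so the target fraction is f = 600/2093 ≈ 0.287.
Interpolate at f ≈ 0.287 with slerp weights a = sin((1−f)δ)/sin δ ≈ 0.736, b = sin(fδ)/sin δ ≈ 0.304.
p = a·p₁ + b·p₂ ≈ (-0.867, -0.422, -0.264); φ = arcsin(p_z) ≈ -15.29°, λ = atan2(p_y, p_x) ≈ -154.06°.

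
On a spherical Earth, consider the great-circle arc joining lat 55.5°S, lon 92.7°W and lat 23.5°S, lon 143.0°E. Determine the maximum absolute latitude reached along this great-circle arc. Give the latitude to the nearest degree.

The great circle lies in the plane with unit normal n̂ = (p₁ × p₂)/|p₁ × p₂|.
Here n̂_z ≈ -0.429; the vertex latitude is φ_max = arccos|n̂_z| ≈ 64.6°.
Check via Clairaut: cos φ_max = |cos φ₁| · sin C = cos(55.5°)·sin(130.7°) ≈ 0.429, again giving ≈ 64.6°.

≈ 65°S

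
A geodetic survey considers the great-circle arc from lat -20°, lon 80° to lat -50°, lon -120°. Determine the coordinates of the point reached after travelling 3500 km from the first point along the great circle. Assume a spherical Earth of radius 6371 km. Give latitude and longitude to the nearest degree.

≈ lat -50°, lon 91°

Write both endpoints as unit vectors p₁, p₂ with components (cos φ cos λ, cos φ sin λ, sin φ).
The central angle between the endpoints is δ = arccos(p₁·p₂) ≈ 1.881 rad (107.8°). The total great-circle distance is δ·R ≈ 1.881 × 6371 ≈ 11986 km, so the target fraction is f = 3500/11986 ≈ 0.292.
Interpolate at f ≈ 0.292 with slerp weights a = sin((1−f)δ)/sin δ ≈ 1.020, b = sin(fδ)/sin δ ≈ 0.548.
p = a·p₁ + b·p₂ ≈ (-0.010, 0.639, -0.769); φ = arcsin(p_z) ≈ -50.27°, λ = atan2(p_y, p_x) ≈ 90.87°.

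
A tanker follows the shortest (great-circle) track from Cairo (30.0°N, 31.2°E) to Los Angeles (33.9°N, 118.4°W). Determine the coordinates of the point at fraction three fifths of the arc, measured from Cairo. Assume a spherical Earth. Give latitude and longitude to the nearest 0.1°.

≈ (65.7°N, 66.6°W)

Convert each endpoint to a unit vector on the sphere (x = cos φ cos λ, y = cos φ sin λ, z = sin φ).
The central angle between the endpoints is δ = arccos(p₁·p₂) ≈ 1.919 rad (109.9°).
Interpolate at f = 3/5 with slerp weights a = sin((1−f)δ)/sin δ ≈ 0.739, b = sin(fδ)/sin δ ≈ 0.972.
p = a·p₁ + b·p₂ ≈ (0.164, -0.378, 0.911); φ = arcsin(p_z) ≈ 65.68°, λ = atan2(p_y, p_x) ≈ -66.59°.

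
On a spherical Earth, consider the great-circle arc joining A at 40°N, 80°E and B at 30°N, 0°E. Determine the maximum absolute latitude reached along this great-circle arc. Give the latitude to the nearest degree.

≈ 43°N

The great circle lies in the plane with unit normal n̂ = (p₁ × p₂)/|p₁ × p₂|.
Here n̂_z ≈ -0.726; the vertex latitude is φ_max = arccos|n̂_z| ≈ 43.4°.
Check via Clairaut: cos φ_max = |cos φ₁| · sin C = cos(40.0°)·sin(71.4°) ≈ 0.726, again giving ≈ 43.4°.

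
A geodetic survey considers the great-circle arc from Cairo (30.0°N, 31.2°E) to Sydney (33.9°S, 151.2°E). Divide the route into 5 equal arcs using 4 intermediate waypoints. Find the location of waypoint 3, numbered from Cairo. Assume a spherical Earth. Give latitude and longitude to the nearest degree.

≈ (11°S, 100°E)

Convert each endpoint to a unit vector on the sphere (x = cos φ cos λ, y = cos φ sin λ, z = sin φ).
The central angle between the endpoints is δ = arccos(p₁·p₂) ≈ 2.263 rad (129.7°).
Interpolate at f = 3/5 with slerp weights a = sin((1−f)δ)/sin δ ≈ 1.022, b = sin(fδ)/sin δ ≈ 1.270.
p = a·p₁ + b·p₂ ≈ (-0.167, 0.966, -0.197); φ = arcsin(p_z) ≈ -11.38°, λ = atan2(p_y, p_x) ≈ 99.78°.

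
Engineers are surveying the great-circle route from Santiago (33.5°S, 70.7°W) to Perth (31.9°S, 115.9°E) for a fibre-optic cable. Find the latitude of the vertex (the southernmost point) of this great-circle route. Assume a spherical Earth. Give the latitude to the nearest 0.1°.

The great circle lies in the plane with unit normal n̂ = (p₁ × p₂)/|p₁ × p₂|.
Here n̂_z ≈ -0.089; the vertex latitude is φ_max = arccos|n̂_z| ≈ 84.9°.

≈ 84.9°S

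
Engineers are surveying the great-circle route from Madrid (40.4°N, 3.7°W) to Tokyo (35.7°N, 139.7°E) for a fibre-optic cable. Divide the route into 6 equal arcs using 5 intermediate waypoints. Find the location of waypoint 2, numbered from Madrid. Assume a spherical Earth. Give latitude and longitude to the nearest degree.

Convert each endpoint to a unit vector on the sphere (x = cos φ cos λ, y = cos φ sin λ, z = sin φ).
The central angle between the endpoints is δ = arccos(p₁·p₂) ≈ 1.689 rad (96.8°).
Interpolate at f = 2/6 with slerp weights a = sin((1−f)δ)/sin δ ≈ 0.909, b = sin(fδ)/sin δ ≈ 0.538.
p = a·p₁ + b·p₂ ≈ (0.358, 0.238, 0.903); φ = arcsin(p_z) ≈ 64.55°, λ = atan2(p_y, p_x) ≈ 33.58°.

≈ 65°N, 34°E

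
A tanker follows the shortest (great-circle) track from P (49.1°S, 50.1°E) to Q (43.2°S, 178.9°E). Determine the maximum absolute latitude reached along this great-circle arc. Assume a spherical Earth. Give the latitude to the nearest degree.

The great circle lies in the plane with unit normal n̂ = (p₁ × p₂)/|p₁ × p₂|.
Here n̂_z ≈ +0.381; the vertex latitude is φ_max = arccos|n̂_z| ≈ 67.6°.
Check via Clairaut: cos φ_max = |cos φ₁| · sin C = cos(49.1°)·sin(144.4°) ≈ 0.381, again giving ≈ 67.6°.

≈ 68°S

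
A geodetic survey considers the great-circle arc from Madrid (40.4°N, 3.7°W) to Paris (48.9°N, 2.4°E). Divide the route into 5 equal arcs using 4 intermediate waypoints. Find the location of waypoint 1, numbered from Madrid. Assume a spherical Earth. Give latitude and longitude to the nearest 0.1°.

≈ 42.1°N, 2.6°W

Convert each endpoint to a unit vector on the sphere (x = cos φ cos λ, y = cos φ sin λ, z = sin φ).
The central angle between the endpoints is δ = arccos(p₁·p₂) ≈ 0.166 rad (9.5°).
Interpolate at f = 1/5 with slerp weights a = sin((1−f)δ)/sin δ ≈ 0.801, b = sin(fδ)/sin δ ≈ 0.201.
p = a·p₁ + b·p₂ ≈ (0.741, -0.034, 0.671); φ = arcsin(p_z) ≈ 42.12°, λ = atan2(p_y, p_x) ≈ -2.62°.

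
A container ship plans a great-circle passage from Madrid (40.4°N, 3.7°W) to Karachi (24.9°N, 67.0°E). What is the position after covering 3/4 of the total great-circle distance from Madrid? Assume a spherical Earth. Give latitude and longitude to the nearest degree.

From cos δ = sin φ₁ sin φ₂ + cos φ₁ cos φ₂ cos Δλ, the central angle is δ ≈ 1.046 rad (59.9°).
Interpolate at f = 3/4 with slerp weights a = sin((1−f)δ)/sin δ ≈ 0.299, b = sin(fδ)/sin δ ≈ 0.816.
p = a·p₁ + b·p₂ ≈ (0.516, 0.667, 0.537); φ = arcsin(p_z) ≈ 32.50°, λ = atan2(p_y, p_x) ≈ 52.25°.

≈ 32°N, 52°E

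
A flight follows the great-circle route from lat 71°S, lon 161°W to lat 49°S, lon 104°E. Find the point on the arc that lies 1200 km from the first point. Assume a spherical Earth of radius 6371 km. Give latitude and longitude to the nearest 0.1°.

≈ lat 72.6°S, lon 164.3°E

From cos δ = sin φ₁ sin φ₂ + cos φ₁ cos φ₂ cos Δλ, the central angle is δ ≈ 0.802 rad (46.0°). The total great-circle distance is δ·R ≈ 0.802 × 6371 ≈ 5112 km, so the target fraction is f = 1200/5112 ≈ 0.235.
Interpolate at f ≈ 0.235 with slerp weights a = sin((1−f)δ)/sin δ ≈ 0.801, b = sin(fδ)/sin δ ≈ 0.260.
p = a·p₁ + b·p₂ ≈ (-0.288, 0.081, -0.954); φ = arcsin(p_z) ≈ -72.59°, λ = atan2(p_y, p_x) ≈ 164.32°.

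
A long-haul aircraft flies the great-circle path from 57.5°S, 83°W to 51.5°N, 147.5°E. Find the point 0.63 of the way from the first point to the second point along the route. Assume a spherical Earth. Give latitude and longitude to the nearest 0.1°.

≈ 9.7°N, 167.0°W

Write both endpoints as unit vectors p₁, p₂ with components (cos φ cos λ, cos φ sin λ, sin φ).
The central angle between the endpoints is δ = arccos(p₁·p₂) ≈ 2.632 rad (150.8°).
Interpolate at f = 0.63 with slerp weights a = sin((1−f)δ)/sin δ ≈ 1.694, b = sin(fδ)/sin δ ≈ 2.041.
p = a·p₁ + b·p₂ ≈ (-0.961, -0.221, 0.168); φ = arcsin(p_z) ≈ 9.69°, λ = atan2(p_y, p_x) ≈ -167.05°.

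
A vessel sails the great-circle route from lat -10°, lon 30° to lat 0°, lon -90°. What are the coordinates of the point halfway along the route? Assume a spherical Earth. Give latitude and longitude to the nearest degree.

Convert each endpoint to a unit vector on the sphere (x = cos φ cos λ, y = cos φ sin λ, z = sin φ).
The central angle between the endpoints is δ = arccos(p₁·p₂) ≈ 2.086 rad (119.5°).
Interpolate at f = 1/2 with slerp weights a = sin((1−f)δ)/sin δ ≈ 0.992, b = sin(fδ)/sin δ ≈ 0.992.
p = a·p₁ + b·p₂ ≈ (0.846, -0.504, -0.172); φ = arcsin(p_z) ≈ -9.92°, λ = atan2(p_y, p_x) ≈ -30.76°.

≈ lat -10°, lon -31°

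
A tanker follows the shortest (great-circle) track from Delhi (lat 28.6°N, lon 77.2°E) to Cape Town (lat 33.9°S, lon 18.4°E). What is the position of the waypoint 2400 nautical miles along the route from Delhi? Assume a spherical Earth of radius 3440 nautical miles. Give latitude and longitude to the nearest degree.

From cos δ = sin φ₁ sin φ₂ + cos φ₁ cos φ₂ cos Δλ, the central angle is δ ≈ 1.460 rad (83.7°). The total great-circle distance is δ·R ≈ 1.460 × 3440 ≈ 5023 nmi, so the target fraction is f = 2400/5023 ≈ 0.478.
Interpolate at f ≈ 0.478 with slerp weights a = sin((1−f)δ)/sin δ ≈ 0.695, b = sin(fδ)/sin δ ≈ 0.646.
p = a·p₁ + b·p₂ ≈ (0.644, 0.764, -0.028); φ = arcsin(p_z) ≈ -1.60°, λ = atan2(p_y, p_x) ≈ 49.87°.

≈ lat 2°S, lon 50°E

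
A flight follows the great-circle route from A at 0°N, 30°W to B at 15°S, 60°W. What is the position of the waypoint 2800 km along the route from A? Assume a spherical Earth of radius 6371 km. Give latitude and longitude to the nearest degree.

≈ 12°S, 53°W

From cos δ = sin φ₁ sin φ₂ + cos φ₁ cos φ₂ cos Δλ, the central angle is δ ≈ 0.580 rad (33.2°). The total great-circle distance is δ·R ≈ 0.580 × 6371 ≈ 3695 km, so the target fraction is f = 2800/3695 ≈ 0.758.
Interpolate at f ≈ 0.758 with slerp weights a = sin((1−f)δ)/sin δ ≈ 0.255, b = sin(fδ)/sin δ ≈ 0.777.
p = a·p₁ + b·p₂ ≈ (0.596, -0.777, -0.201); φ = arcsin(p_z) ≈ -11.59°, λ = atan2(p_y, p_x) ≈ -52.51°.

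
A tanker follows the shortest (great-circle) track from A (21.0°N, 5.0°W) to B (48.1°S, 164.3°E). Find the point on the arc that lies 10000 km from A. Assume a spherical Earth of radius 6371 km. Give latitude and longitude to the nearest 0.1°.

≈ (64.3°S, 31.9°E)

From cos δ = sin φ₁ sin φ₂ + cos φ₁ cos φ₂ cos Δλ, the central angle is δ ≈ 2.645 rad (151.6°). The total great-circle distance is δ·R ≈ 2.645 × 6371 ≈ 16853 km, so the target fraction is f = 10000/16853 ≈ 0.593.
Interpolate at f ≈ 0.593 with slerp weights a = sin((1−f)δ)/sin δ ≈ 1.848, b = sin(fδ)/sin δ ≈ 2.100.
p = a·p₁ + b·p₂ ≈ (0.368, 0.229, -0.901); φ = arcsin(p_z) ≈ -64.28°, λ = atan2(p_y, p_x) ≈ 31.88°.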